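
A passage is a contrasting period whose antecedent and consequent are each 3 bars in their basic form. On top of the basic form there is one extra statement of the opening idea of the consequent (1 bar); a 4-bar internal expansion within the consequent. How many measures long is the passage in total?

11 measures

Basic contrasting period: 3 + 3 = 6 bars.
6 (basic form) + 1 (extra statement) + 4 (internal expansion) = 11.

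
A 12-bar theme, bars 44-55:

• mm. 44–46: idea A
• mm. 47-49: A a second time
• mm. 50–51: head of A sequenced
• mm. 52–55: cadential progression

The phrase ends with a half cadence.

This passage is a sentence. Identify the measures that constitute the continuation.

measures 50–55

After the presentation (mm. 44-49), the continuation covers the fragmentation through the cadence: bars 50–55.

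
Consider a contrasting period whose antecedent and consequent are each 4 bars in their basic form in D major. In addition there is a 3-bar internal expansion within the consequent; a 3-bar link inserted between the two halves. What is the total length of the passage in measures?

Basic contrasting period: 4 + 4 = 8 bars.
8 (basic form) + 3 (internal expansion) + 3 (link) = 14.

14 measures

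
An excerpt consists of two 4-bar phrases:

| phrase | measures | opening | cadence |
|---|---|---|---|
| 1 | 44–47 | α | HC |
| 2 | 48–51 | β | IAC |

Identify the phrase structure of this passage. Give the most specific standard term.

contrasting period

Phrase 1 ends with a half cadence (weaker) and phrase 2 with an imperfect authentic cadence (stronger): antecedent + consequent = a period.
The two phrases open with different material (α / β), so the period is contrasting.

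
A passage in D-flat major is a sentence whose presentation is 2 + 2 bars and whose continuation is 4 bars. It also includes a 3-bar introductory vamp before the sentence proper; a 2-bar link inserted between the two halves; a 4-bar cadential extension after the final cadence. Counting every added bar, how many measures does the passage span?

17 measures

Basic sentence: 2 + 2 + 4 = 8 bars.
8 (basic form) + 3 (introduction) + 2 (link) + 4 (cadential extension) = 17.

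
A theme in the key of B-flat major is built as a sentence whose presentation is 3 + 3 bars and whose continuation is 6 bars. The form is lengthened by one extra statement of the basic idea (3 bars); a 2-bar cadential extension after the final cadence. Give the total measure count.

Basic sentence: 3 + 3 + 6 = 12 bars.
12 (basic form) + 3 (extra statement) + 2 (cadential extension) = 17.

17 measures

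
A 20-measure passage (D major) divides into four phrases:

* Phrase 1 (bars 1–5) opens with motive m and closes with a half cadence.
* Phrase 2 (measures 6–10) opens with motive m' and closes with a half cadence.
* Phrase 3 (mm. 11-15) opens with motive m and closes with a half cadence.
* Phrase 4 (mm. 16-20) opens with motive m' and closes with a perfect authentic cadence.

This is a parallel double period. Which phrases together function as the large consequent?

In a double period the first pair of phrases (ending half cadence) is the large antecedent and the second pair (ending perfect authentic cadence) is the large consequent; the consequent is phrases 3 and 4.

phrases 3 and 4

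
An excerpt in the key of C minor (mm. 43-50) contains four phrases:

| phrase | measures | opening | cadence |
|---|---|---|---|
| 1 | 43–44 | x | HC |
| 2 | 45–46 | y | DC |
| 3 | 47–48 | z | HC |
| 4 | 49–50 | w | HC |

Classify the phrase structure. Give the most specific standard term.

Phrase 4 ends with a half cadence, no stronger than phrase 2's deceptive cadence, so the four phrases do not form a double period; nor do phrases 3–4 duplicate 1–2, so it is not a repeated period. With no phrase reaching a conclusive cadence, the passage is a phrase group.

phrase group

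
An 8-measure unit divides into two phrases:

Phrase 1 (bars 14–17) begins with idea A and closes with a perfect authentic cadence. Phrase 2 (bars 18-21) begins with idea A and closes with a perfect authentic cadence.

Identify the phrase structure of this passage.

Both phrases have the same opening (A) and the same cadence (perfect authentic cadence): the second is a restatement, not a consequent, so this is a repeated phrase rather than a period.

repeated phrase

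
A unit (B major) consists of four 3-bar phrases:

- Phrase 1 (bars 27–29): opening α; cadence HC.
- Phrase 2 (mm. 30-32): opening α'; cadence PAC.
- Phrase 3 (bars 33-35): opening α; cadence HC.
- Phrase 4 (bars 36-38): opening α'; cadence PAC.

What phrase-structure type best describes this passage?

The cadence pattern HC–PAC–HC–PAC is weak–strong twice, and phrases 3–4 restate phrases 1–2: a period heard twice, not a double period (which would end weakly at phrase 2).

repeated period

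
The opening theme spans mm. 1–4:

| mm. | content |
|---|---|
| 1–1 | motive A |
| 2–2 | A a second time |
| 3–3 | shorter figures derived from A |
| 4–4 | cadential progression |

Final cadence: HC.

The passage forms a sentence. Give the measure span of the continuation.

measures 3–4

After the presentation (mm. 1–2), the continuation covers the fragmentation through the cadence: measures 3–4.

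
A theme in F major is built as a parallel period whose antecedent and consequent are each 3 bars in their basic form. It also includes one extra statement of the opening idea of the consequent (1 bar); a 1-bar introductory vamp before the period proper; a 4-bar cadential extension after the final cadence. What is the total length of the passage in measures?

Basic parallel period: 3 + 3 = 6 bars.
6 (basic form) + 1 (extra statement) + 1 (introduction) + 4 (cadential extension) = 12.

12 measures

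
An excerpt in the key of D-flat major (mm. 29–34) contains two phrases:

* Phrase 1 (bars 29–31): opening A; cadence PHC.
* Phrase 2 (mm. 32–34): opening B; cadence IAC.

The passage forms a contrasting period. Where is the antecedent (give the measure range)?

measures 29–31

The antecedent is the phrase ending with the weaker cadence (Phrygian half cadence, phrase 1) and the consequent the one ending more conclusively (imperfect authentic cadence, phrase 2); the antecedent is mm. 29–31.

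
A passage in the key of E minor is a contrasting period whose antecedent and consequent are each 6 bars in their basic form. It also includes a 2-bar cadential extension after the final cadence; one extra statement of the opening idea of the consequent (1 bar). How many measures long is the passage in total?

15 measures

Basic contrasting period: 6 + 6 = 12 bars.
12 (basic form) + 2 (cadential extension) + 1 (extra statement) = 15.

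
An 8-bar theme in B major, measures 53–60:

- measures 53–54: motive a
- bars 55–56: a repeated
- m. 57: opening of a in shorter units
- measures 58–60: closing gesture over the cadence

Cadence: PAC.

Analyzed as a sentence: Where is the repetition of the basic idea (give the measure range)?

measures 55–56

The presentation of a sentence is the basic idea (mm. 53–54) plus its repetition (bars 55-56); the repetition of the basic idea is therefore measures 55–56.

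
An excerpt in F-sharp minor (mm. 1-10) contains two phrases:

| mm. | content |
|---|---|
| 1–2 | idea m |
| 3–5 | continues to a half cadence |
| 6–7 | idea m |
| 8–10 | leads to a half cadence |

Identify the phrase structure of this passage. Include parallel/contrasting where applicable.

Both phrases have the same opening (m) and the same cadence (half cadence): the second is a restatement, not a consequent, so this is a repeated phrase rather than a period.

repeated phrase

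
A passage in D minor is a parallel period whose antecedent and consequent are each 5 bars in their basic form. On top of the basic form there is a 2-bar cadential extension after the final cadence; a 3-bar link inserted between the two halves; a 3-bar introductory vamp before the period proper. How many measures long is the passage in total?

Basic parallel period: 5 + 5 = 10 bars.
10 (basic form) + 2 (cadential extension) + 3 (link) + 3 (introduction) = 18.

18 measures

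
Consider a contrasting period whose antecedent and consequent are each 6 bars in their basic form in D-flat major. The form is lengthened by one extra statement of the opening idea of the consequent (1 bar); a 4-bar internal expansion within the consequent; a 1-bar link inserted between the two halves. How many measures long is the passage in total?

18 measures

Basic contrasting period: 6 + 6 = 12 bars.
12 (basic form) + 1 (extra statement) + 4 (internal expansion) + 1 (link) = 18.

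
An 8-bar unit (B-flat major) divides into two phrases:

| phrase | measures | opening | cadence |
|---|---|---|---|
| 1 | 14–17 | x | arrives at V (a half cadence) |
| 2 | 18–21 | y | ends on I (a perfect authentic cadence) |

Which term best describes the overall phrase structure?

contrasting period

Phrase 1 ends with a half cadence (weaker) and phrase 2 with a perfect authentic cadence (stronger): antecedent + consequent = a period.
The two phrases open with different material (x / y), so the period is contrasting.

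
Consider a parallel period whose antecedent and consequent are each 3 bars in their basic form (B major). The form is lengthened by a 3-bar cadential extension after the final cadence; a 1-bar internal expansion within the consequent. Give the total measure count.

Basic parallel period: 3 + 3 = 6 bars.
6 (basic form) + 3 (cadential extension) + 1 (internal expansion) = 10.

10 measures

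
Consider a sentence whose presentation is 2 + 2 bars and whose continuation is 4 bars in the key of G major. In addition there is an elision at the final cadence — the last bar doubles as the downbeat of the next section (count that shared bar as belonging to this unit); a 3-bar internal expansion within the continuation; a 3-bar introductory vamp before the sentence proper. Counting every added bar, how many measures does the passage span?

Basic sentence: 2 + 2 + 4 = 8 bars.
8 (basic form) + 3 (internal expansion) + 3 (introduction) = 14.
The elision shares a bar with the next section but does not change this unit's count.

14 measures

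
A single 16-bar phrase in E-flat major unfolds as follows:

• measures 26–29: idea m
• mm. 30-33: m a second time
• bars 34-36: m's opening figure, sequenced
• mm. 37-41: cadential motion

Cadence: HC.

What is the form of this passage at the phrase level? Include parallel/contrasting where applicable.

Basic idea (bars 26-29) + its repetition (bars 30–33) form the presentation; fragmentation and cadence (mm. 34–41) form the continuation — the 16-bar whole is a sentence.

sentence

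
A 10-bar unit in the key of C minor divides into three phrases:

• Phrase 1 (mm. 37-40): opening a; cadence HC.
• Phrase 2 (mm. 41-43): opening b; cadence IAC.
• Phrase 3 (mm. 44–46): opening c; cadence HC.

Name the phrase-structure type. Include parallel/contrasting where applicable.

phrase group

The final phrase closes with a half cadence, which is not stronger than the preceding imperfect authentic cadence; the 3 phrases lack an overall antecedent–consequent design and so form a phrase group.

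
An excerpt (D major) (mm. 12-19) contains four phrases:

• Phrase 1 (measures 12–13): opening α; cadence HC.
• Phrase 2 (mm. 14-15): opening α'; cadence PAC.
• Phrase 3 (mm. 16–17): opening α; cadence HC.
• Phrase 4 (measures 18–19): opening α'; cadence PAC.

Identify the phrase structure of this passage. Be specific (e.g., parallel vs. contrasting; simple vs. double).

The cadence pattern HC–PAC–HC–PAC is weak–strong twice, and phrases 3–4 restate phrases 1–2: a period heard twice, not a double period (which would end weakly at phrase 2).

repeated period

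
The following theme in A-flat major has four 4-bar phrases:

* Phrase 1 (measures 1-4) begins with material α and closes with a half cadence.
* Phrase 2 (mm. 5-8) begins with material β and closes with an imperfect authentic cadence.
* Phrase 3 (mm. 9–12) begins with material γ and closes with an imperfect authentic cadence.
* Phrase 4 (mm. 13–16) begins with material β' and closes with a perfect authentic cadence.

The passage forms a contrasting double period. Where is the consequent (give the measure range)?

measures 9–16

In a double period the four phrases pair into a large antecedent (phrases 1–2, ending imperfect authentic cadence) and a large consequent (phrases 3–4, ending perfect authentic cadence). The consequent spans measures 9-16.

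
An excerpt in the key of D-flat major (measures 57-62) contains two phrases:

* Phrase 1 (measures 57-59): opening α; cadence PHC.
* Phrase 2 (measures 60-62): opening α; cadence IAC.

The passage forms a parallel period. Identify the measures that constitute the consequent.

measures 60–62

The antecedent is the phrase ending with the weaker cadence (Phrygian half cadence, phrase 1) and the consequent the one ending more conclusively (imperfect authentic cadence, phrase 2); the consequent is measures 60-62.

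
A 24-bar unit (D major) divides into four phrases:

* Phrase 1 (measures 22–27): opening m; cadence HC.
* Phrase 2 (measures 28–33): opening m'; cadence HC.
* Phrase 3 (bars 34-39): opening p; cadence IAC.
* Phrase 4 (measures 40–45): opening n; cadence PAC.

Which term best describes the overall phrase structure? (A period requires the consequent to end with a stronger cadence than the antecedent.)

Four phrases in two halves: the first half (measures 22–33) ends with a half cadence, the second (mm. 34-45) with a perfect authentic cadence — a large antecedent–consequent pair, i.e. a double period.
Phrase 3 begins with different material from phrase 1, making it contrasting.

contrasting double period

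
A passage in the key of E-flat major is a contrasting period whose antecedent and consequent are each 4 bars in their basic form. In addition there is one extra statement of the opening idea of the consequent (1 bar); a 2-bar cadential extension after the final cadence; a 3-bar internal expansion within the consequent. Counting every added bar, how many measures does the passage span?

Basic contrasting period: 4 + 4 = 8 bars.
8 (basic form) + 1 (extra statement) + 2 (cadential extension) + 3 (internal expansion) = 14.

14 measures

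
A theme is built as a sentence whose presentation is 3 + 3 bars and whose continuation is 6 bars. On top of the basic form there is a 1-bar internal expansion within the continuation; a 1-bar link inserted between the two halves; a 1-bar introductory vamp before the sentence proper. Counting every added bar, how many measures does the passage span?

15 measures

Basic sentence: 3 + 3 + 6 = 12 bars.
12 (basic form) + 1 (internal expansion) + 1 (link) + 1 (introduction) = 15.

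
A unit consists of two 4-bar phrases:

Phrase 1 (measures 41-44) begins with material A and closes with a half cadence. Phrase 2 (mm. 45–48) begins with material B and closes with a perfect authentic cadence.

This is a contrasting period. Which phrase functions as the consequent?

The phrase ending with the weaker cadence (half cadence) is the antecedent; the one ending more conclusively (perfect authentic cadence) is the consequent. The consequent is phrase 2.

phrase 2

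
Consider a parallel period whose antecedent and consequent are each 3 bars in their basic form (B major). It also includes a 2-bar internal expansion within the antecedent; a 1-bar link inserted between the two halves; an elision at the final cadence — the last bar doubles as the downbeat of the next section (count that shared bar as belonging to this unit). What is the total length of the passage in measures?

9 measures

Basic parallel period: 3 + 3 = 6 bars.
6 (basic form) + 2 (internal expansion) + 1 (link) = 9.
The elision shares a bar with the next section but does not change this unit's count.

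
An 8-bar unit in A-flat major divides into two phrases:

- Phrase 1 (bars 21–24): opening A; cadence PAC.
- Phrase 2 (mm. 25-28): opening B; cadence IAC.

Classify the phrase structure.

The second phrase closes with an imperfect authentic cadence, which is not stronger than the first phrase's perfect authentic cadence; without a weak→strong cadential pair there is no antecedent–consequent relationship, so this is a phrase group rather than a period.

phrase group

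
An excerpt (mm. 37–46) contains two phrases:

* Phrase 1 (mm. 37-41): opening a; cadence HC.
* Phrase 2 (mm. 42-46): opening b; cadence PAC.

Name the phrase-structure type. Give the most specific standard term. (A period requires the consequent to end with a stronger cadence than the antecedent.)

contrasting period

Phrase 1 ends with a half cadence (weaker) and phrase 2 with a perfect authentic cadence (stronger): antecedent + consequent = a period.
The two phrases open with different material (a / b), so the period is contrasting.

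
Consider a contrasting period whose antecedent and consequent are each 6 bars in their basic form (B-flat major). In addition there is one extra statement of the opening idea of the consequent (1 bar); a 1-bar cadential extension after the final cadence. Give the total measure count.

14 measures

Basic contrasting period: 6 + 6 = 12 bars.
12 (basic form) + 1 (extra statement) + 1 (cadential extension) = 14.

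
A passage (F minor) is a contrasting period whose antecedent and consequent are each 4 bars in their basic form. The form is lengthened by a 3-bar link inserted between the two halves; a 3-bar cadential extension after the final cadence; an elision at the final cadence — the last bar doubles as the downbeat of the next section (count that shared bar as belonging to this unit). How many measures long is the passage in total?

14 measures

Basic contrasting period: 4 + 4 = 8 bars.
8 (basic form) + 3 (link) + 3 (cadential extension) = 14.
The elision shares a bar with the next section but does not change this unit's count.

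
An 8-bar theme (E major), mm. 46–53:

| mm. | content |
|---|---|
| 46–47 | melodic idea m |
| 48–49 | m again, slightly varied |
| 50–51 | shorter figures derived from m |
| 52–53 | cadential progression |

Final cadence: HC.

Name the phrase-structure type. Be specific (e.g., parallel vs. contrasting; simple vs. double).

Basic idea (measures 46–47) + its repetition (mm. 48–49) form the presentation; fragmentation and cadence (measures 50–53) form the continuation — the 8-bar whole is a sentence.

sentence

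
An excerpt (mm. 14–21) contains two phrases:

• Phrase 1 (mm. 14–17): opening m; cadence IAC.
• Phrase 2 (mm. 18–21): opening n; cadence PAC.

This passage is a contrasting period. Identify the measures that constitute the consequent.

The antecedent is the phrase ending with the weaker cadence (imperfect authentic cadence, phrase 1) and the consequent the one ending more conclusively (perfect authentic cadence, phrase 2); the consequent is mm. 18–21.

measures 18–21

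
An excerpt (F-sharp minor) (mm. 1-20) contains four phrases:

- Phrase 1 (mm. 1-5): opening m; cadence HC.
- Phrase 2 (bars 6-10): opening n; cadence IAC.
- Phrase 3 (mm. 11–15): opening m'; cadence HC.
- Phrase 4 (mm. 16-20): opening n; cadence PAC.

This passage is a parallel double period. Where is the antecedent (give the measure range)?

In a double period the four phrases pair into a large antecedent (phrases 1–2, ending imperfect authentic cadence) and a large consequent (phrases 3–4, ending perfect authentic cadence). The antecedent spans mm. 1–10.

measures 1–10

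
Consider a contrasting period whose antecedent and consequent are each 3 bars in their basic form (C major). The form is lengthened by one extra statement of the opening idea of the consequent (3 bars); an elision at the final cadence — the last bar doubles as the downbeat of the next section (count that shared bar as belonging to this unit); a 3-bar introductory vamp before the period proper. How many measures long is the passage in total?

12 measures

Basic contrasting period: 3 + 3 = 6 bars.
6 (basic form) + 3 (extra statement) + 3 (introduction) = 12.
The elision shares a bar with the next section but does not change this unit's count.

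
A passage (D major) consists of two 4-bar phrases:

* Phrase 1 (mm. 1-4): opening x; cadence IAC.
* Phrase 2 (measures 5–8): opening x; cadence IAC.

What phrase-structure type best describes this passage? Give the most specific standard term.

repeated phrase

Both phrases have the same opening (x) and the same cadence (imperfect authentic cadence): the second is a restatement, not a consequent, so this is a repeated phrase rather than a period.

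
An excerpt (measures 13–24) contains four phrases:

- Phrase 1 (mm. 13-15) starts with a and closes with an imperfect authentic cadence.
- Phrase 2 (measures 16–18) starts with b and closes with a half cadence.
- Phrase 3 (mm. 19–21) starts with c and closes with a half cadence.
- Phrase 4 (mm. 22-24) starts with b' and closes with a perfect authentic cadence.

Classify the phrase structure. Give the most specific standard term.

contrasting double period

Four phrases in two halves: the first half (mm. 13–18) ends with a half cadence, the second (bars 19–24) with a perfect authentic cadence — a large antecedent–consequent pair, i.e. a double period.
Phrase 3 begins with different material from phrase 1, making it contrasting.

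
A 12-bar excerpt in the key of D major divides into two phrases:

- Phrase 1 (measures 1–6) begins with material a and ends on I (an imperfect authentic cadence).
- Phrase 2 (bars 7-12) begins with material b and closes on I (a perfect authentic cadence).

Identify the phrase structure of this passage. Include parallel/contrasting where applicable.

Phrase 1 ends with an imperfect authentic cadence (weaker) and phrase 2 with a perfect authentic cadence (stronger): antecedent + consequent = a period.
The two phrases open with different material (a / b), so the period is contrasting.

contrasting period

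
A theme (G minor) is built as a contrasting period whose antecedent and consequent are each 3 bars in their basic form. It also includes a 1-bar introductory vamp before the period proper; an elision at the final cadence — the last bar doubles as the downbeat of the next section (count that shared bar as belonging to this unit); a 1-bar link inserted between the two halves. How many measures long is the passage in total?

Basic contrasting period: 3 + 3 = 6 bars.
6 (basic form) + 1 (introduction) + 1 (link) = 8.
The elision shares a bar with the next section but does not change this unit's count.

8 measures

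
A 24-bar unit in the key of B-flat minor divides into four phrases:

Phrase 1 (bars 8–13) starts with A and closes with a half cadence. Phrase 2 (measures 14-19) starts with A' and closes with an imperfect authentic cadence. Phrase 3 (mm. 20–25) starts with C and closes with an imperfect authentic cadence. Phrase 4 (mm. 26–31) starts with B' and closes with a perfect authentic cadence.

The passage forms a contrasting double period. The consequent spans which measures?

measures 20–31

In a double period the four phrases pair into a large antecedent (phrases 1–2, ending imperfect authentic cadence) and a large consequent (phrases 3–4, ending perfect authentic cadence). The consequent spans measures 20–31.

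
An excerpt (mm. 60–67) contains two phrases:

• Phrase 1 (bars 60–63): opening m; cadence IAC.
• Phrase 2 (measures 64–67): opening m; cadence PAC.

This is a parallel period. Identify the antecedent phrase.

phrase 1

The phrase ending with the weaker cadence (imperfect authentic cadence) is the antecedent; the one ending more conclusively (perfect authentic cadence) is the consequent. The antecedent is phrase 1.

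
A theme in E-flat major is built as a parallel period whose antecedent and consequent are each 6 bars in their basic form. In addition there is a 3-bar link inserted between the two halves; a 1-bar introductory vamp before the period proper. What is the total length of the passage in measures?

Basic parallel period: 6 + 6 = 12 bars.
12 (basic form) + 3 (link) + 1 (introduction) = 16.

16 measures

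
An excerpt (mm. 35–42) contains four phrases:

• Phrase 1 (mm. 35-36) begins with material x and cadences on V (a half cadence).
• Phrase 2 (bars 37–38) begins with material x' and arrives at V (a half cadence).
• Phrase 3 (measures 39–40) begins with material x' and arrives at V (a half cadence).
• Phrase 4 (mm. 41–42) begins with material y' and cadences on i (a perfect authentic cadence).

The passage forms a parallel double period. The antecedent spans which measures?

measures 35–38

In a double period the four phrases pair into a large antecedent (phrases 1–2, ending half cadence) and a large consequent (phrases 3–4, ending perfect authentic cadence). The antecedent spans measures 35–38.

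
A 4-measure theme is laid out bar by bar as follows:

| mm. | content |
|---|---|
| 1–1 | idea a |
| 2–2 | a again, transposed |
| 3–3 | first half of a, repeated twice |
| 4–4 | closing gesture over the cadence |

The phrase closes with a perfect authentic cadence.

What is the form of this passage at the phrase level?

sentence

Basic idea (m. 1) + its repetition (bar 2) form the presentation; fragmentation and cadence (measures 3–4) form the continuation — the 4-bar whole is a sentence.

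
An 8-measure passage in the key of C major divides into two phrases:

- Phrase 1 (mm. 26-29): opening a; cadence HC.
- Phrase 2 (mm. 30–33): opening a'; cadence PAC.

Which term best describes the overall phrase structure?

parallel period

Phrase 1 ends with a half cadence (weaker) and phrase 2 with a perfect authentic cadence (stronger): antecedent + consequent = a period.
The two phrases open with the same material (a / a'), so the period is parallel.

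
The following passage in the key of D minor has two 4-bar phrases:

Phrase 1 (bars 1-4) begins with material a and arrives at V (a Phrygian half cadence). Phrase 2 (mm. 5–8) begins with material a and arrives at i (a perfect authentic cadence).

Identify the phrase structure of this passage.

parallel period

Phrase 1 ends with a Phrygian half cadence (weaker) and phrase 2 with a perfect authentic cadence (stronger): antecedent + consequent = a period.
The two phrases open with the same material (a / a), so the period is parallel.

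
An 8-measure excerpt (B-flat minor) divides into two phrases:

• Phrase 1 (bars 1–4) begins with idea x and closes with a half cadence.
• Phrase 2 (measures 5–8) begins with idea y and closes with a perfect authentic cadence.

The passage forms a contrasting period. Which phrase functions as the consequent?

The phrase ending with the weaker cadence (half cadence) is the antecedent; the one ending more conclusively (perfect authentic cadence) is the consequent. The consequent is phrase 2.

phrase 2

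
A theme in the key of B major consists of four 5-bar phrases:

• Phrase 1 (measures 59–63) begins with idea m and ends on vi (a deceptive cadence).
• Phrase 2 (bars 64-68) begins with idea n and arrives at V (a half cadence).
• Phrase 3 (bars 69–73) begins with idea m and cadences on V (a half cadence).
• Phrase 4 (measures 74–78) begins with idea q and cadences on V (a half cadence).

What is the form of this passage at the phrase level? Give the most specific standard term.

phrase group

Phrase 4 ends with a half cadence, no stronger than phrase 2's half cadence, so the four phrases do not form a double period; nor do phrases 3–4 duplicate 1–2, so it is not a repeated period. With no phrase reaching a conclusive cadence, the passage is a phrase group.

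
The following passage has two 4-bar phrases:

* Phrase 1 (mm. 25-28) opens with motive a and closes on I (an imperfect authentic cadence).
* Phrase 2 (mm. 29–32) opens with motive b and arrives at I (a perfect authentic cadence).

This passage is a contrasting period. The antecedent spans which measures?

The antecedent is the phrase ending with the weaker cadence (imperfect authentic cadence, phrase 1) and the consequent the one ending more conclusively (perfect authentic cadence, phrase 2); the antecedent is measures 25–28.

measures 25–28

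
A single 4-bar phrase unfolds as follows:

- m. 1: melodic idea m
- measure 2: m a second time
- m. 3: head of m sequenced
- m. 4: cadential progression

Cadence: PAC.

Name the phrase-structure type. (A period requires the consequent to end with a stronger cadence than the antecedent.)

Basic idea (m. 1) + its repetition (measure 2) form the presentation; fragmentation and cadence (measures 3-4) form the continuation — the 4-bar whole is a sentence.

sentence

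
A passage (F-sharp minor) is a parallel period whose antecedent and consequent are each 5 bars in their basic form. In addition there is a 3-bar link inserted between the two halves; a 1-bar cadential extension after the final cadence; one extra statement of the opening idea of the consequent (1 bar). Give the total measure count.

15 measures

Basic parallel period: 5 + 5 = 10 bars.
10 (basic form) + 3 (link) + 1 (cadential extension) + 1 (extra statement) = 15.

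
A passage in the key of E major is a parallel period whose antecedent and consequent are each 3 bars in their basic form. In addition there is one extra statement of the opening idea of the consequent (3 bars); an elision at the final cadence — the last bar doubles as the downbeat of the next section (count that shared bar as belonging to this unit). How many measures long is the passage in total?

9 measures

Basic parallel period: 3 + 3 = 6 bars.
6 (basic form) + 3 (extra statement) = 9.
The elision shares a bar with the next section but does not change this unit's count.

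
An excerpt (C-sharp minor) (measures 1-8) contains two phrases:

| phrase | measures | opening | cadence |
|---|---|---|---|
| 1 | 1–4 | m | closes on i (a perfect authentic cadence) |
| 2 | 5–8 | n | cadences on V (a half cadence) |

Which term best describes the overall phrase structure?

phrase group

The second phrase closes with a half cadence, which is not stronger than the first phrase's perfect authentic cadence; without a weak→strong cadential pair there is no antecedent–consequent relationship, so this is a phrase group rather than a period.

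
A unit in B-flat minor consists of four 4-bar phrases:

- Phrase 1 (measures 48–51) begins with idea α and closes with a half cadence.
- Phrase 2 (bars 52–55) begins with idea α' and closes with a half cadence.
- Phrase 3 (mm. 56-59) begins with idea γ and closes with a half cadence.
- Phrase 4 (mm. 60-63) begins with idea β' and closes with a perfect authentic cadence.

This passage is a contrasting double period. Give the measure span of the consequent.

measures 56–63

In a double period the four phrases pair into a large antecedent (phrases 1–2, ending half cadence) and a large consequent (phrases 3–4, ending perfect authentic cadence). The consequent spans measures 56–63.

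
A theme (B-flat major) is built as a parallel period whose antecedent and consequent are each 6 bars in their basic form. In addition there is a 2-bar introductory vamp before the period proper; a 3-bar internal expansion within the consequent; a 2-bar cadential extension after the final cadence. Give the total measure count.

Basic parallel period: 6 + 6 = 12 bars.
12 (basic form) + 2 (introduction) + 3 (internal expansion) + 2 (cadential extension) = 19.

19 measures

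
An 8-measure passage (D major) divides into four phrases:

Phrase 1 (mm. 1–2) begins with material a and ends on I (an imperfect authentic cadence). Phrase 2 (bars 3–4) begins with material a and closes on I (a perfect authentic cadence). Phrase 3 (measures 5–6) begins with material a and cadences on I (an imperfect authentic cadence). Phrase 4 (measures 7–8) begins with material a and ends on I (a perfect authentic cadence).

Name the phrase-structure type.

The cadence pattern IAC–PAC–IAC–PAC is weak–strong twice, and phrases 3–4 restate phrases 1–2: a period heard twice, not a double period (which would end weakly at phrase 2).

repeated period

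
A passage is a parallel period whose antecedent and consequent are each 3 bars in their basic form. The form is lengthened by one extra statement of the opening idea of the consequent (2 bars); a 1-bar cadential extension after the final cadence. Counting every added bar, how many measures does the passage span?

Basic parallel period: 3 + 3 = 6 bars.
6 (basic form) + 2 (extra statement) + 1 (cadential extension) = 9.

9 measures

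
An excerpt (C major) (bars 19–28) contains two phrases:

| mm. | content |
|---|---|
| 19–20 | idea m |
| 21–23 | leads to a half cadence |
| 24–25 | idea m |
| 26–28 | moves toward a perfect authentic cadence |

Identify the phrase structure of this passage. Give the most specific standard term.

Phrase 1 ends with a half cadence (weaker) and phrase 2 with a perfect authentic cadence (stronger): antecedent + consequent = a period.
The two phrases open with the same material (m / m), so the period is parallel.

parallel period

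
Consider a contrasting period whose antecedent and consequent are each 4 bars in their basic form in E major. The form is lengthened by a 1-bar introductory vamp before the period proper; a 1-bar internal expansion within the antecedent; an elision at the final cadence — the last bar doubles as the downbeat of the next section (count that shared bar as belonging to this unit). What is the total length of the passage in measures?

10 measures

Basic contrasting period: 4 + 4 = 8 bars.
8 (basic form) + 1 (introduction) + 1 (internal expansion) = 10.
The elision shares a bar with the next section but does not change this unit's count.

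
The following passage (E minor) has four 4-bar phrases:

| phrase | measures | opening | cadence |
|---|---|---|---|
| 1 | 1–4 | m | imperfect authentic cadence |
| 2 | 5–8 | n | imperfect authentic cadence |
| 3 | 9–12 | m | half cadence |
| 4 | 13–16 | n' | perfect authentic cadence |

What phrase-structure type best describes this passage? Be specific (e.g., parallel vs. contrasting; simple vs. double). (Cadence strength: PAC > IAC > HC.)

Four phrases in two halves: the first half (bars 1–8) ends with an imperfect authentic cadence, the second (bars 9-16) with a perfect authentic cadence — a large antecedent–consequent pair, i.e. a double period.
Phrase 3 begins with the same material as phrase 1, making it parallel.

parallel double period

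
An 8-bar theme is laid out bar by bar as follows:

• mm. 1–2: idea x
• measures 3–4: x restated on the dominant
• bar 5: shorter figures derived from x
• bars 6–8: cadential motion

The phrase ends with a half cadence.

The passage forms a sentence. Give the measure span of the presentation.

measures 1–4

The presentation of a sentence is the basic idea (mm. 1–2) plus its repetition (mm. 3–4); the presentation is therefore mm. 1–4.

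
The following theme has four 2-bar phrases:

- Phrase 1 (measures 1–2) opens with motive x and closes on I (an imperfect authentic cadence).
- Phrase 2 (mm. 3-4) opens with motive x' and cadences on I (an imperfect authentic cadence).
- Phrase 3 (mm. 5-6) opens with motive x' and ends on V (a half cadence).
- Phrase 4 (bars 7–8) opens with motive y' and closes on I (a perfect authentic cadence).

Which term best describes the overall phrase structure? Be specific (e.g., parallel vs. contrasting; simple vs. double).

Four phrases in two halves: the first half (bars 1-4) ends with an imperfect authentic cadence, the second (mm. 5–8) with a perfect authentic cadence — a large antecedent–consequent pair, i.e. a double period.
Phrase 3 begins with the same material as phrase 1, making it parallel.

parallel double period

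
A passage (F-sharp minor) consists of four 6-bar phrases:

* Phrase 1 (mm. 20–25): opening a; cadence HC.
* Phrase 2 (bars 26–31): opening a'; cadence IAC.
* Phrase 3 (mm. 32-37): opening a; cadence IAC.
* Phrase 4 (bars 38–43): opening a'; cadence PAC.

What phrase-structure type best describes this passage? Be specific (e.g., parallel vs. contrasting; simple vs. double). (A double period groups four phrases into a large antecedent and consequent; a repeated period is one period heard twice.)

parallel double period

Four phrases in two halves: the first half (bars 20–31) ends with an imperfect authentic cadence, the second (mm. 32–43) with a perfect authentic cadence — a large antecedent–consequent pair, i.e. a double period.
Phrase 3 begins with the same material as phrase 1, making it parallel.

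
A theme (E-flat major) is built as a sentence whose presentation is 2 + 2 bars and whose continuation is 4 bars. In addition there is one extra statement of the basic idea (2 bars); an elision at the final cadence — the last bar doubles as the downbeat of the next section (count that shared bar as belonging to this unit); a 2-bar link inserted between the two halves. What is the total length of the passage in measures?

Basic sentence: 2 + 2 + 4 = 8 bars.
8 (basic form) + 2 (extra statement) + 2 (link) = 12.
The elision shares a bar with the next section but does not change this unit's count.

12 measures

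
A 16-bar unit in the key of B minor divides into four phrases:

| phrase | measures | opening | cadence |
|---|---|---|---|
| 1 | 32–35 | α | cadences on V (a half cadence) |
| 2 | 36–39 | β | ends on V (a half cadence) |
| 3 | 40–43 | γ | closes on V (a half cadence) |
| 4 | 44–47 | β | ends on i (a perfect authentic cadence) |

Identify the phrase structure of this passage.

Four phrases in two halves: the first half (mm. 32–39) ends with a half cadence, the second (mm. 40–47) with a perfect authentic cadence — a large antecedent–consequent pair, i.e. a double period.
Phrase 3 begins with different material from phrase 1, making it contrasting.

contrasting double period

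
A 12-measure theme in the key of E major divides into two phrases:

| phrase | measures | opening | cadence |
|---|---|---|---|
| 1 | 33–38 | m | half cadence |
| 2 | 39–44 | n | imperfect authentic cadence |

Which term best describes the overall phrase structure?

contrasting period

Phrase 1 ends with a half cadence (weaker) and phrase 2 with an imperfect authentic cadence (stronger): antecedent + consequent = a period.
The two phrases open with different material (m / n), so the period is contrasting.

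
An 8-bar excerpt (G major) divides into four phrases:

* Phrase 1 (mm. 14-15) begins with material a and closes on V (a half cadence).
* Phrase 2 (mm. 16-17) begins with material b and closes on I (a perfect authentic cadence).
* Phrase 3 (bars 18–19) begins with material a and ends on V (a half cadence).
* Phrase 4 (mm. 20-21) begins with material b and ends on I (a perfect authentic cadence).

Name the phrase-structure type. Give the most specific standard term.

repeated period

The cadence pattern HC–PAC–HC–PAC is weak–strong twice, and phrases 3–4 restate phrases 1–2: a period heard twice, not a double period (which would end weakly at phrase 2).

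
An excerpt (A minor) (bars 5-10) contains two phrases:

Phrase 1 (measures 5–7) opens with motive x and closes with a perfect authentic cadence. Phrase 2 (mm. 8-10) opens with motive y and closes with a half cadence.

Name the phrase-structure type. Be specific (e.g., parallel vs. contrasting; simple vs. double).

The second phrase closes with a half cadence, which is not stronger than the first phrase's perfect authentic cadence; without a weak→strong cadential pair there is no antecedent–consequent relationship, so this is a phrase group rather than a period.

phrase group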